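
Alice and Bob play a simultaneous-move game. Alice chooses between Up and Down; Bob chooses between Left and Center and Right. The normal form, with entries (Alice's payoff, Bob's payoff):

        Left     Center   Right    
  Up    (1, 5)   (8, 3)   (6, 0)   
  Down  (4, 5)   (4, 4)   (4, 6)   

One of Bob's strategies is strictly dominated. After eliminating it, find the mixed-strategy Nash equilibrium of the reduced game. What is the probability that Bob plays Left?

Bob's strategy Center is strictly dominated by Left: 5 > 3 and 5 > 4. Eliminate Center.
Alice's indifference between Up and Down determines Bob's mixing probability q:
  Alice's payoff to Up: q·1 + (1−q)·6 = -5q + 6
  Alice's payoff to Down: q·4 + (1−q)·4 = 4
  -5q + 6 = 4  ⇒  -5q = -2  ⇒  q = 2/5.

q = 2/5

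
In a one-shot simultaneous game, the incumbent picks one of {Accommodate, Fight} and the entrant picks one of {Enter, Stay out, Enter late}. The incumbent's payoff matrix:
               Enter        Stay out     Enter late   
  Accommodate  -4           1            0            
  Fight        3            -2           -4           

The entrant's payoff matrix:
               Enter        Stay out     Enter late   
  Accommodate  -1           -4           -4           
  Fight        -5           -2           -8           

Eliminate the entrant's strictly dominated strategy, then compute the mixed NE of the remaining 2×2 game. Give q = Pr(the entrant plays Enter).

The entrant's strategy Enter late is strictly dominated by Enter: -1 > -4 and -5 > -8. Eliminate Enter late.
For the incumbent to be willing to mix, the incumbent must be indifferent between Accommodate and Fight, which pins down the entrant's mix.
  the incumbent's payoff from Accommodate: q·(-4) + (1−q)·1 = -5q + 1
  the incumbent's payoff from Fight: q·3 + (1−q)·(-2) = 5q - 2
  -5q + 1 = 5q - 2  ⇒  -10q = -3  ⇒  q = 3/10.

q = 3/10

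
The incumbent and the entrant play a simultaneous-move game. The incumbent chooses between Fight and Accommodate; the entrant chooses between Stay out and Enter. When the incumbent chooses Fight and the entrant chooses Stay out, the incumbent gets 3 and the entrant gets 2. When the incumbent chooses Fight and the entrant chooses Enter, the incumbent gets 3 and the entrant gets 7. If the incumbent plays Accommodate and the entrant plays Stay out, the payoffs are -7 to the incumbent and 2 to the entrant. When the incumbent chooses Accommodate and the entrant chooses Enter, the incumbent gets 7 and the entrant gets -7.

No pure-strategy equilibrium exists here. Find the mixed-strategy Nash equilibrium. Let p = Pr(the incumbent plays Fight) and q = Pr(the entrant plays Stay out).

In a mixed equilibrium the entrant is indifferent between Stay out and Enter; this condition fixes p.
  the entrant's payoff to Stay out: p·2 + (1−p)·2 = 2
  the entrant's payoff to Enter: p·7 + (1−p)·(-7) = 14p - 7
  2 = 14p - 7  ⇒  -14p = -9  ⇒  p = 9/14.
The incumbent's indifference between Fight and Accommodate determines the entrant's mixing probability q:
  the incumbent's payoff from Fight: q·3 + (1−q)·3 = 3
  the incumbent's payoff from Accommodate: q·(-7) + (1−q)·7 = -14q + 7
  3 = -14q + 7  ⇒  14q = 4  ⇒  q = 2/7.

p = 9/14, q = 2/7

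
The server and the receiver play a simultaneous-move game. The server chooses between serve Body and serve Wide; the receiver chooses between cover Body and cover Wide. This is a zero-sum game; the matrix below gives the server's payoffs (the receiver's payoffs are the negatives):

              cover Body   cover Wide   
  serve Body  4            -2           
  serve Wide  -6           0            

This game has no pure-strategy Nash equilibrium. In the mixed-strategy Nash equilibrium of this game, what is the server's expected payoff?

-1

In a mixed equilibrium the server is indifferent between serve Body and serve Wide; this condition fixes q.
  the server's payoff from serve Body: q·4 + (1−q)·(-2) = 6q - 2
  the server's payoff from serve Wide: q·(-6) + (1−q)·0 = -6q
  6q - 2 = -6q  ⇒  12q = 2  ⇒  q = 1/6.
At equilibrium the server is indifferent across rows, so the server's payoff equals the payoff from serve Body: (1/6)·4 + (5/6)·(-2) = -1.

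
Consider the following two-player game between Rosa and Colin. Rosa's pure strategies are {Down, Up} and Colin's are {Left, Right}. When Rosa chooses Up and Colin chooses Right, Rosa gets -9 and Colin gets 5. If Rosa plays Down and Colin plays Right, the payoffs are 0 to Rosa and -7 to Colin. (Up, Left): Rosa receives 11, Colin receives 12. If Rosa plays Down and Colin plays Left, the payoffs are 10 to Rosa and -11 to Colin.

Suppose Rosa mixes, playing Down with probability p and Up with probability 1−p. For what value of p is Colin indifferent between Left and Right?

p = 7/11

Rosa's mix must leave Colin indifferent between Left and Right.
  Colin's expected payoff from Left: p·(-11) + (1−p)·12 = -23p + 12
  Colin's expected payoff from Right: p·(-7) + (1−p)·5 = -12p + 5
  -23p + 12 = -12p + 5  ⇒  -11p = -7  ⇒  p = 7/11.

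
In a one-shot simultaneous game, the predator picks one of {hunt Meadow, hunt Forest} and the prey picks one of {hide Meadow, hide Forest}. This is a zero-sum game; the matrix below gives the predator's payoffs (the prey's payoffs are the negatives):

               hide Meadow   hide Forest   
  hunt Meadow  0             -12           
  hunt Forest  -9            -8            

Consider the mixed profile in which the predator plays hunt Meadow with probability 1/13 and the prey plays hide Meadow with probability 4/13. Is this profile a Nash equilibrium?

Check the prey's indifference given the predator's mix p = 1/13:
  payoff from hide Meadow = 108/13; payoff from hide Forest = 108/13 — equal.
Check the predator's indifference given the prey's mix q = 4/13:
  payoff from hunt Meadow = -108/13; payoff from hunt Forest = -108/13 — equal.
Both players are indifferent, so neither can profitably deviate.

Yes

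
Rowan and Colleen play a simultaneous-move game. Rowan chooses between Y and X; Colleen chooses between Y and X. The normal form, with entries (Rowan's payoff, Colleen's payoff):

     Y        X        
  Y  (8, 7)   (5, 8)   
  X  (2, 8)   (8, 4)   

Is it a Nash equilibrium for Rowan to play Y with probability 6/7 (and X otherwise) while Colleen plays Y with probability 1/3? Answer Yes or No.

Given Rowan's mix p = 6/7, Colleen's payoff from Y is 50/7 but from X is 52/7. Colleen strictly prefers X, so Colleen would not mix.
So the proposed profile is not a Nash equilibrium.

No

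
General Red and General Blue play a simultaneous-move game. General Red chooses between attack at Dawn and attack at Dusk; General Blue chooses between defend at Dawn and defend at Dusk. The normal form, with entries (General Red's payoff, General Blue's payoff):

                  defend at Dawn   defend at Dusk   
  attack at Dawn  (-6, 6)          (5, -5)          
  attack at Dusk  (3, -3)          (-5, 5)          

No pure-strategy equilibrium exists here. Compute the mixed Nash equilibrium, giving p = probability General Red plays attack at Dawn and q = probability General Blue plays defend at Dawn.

General Red's mix must leave General Blue indifferent between defend at Dawn and defend at Dusk.
  General Blue's payoff to defend at Dawn: p·6 + (1−p)·(-3) = 9p - 3
  General Blue's payoff to defend at Dusk: p·(-5) + (1−p)·5 = -10p + 5
  9p - 3 = -10p + 5  ⇒  19p = 8  ⇒  p = 8/19.
General Blue's mix must leave General Red indifferent between attack at Dawn and attack at Dusk.
  General Red's payoff from attack at Dawn: q·(-6) + (1−q)·5 = -11q + 5
  General Red's payoff from attack at Dusk: q·3 + (1−q)·(-5) = 8q - 5
  -11q + 5 = 8q - 5  ⇒  -19q = -10  ⇒  q = 10/19.

p = 8/19, q = 10/19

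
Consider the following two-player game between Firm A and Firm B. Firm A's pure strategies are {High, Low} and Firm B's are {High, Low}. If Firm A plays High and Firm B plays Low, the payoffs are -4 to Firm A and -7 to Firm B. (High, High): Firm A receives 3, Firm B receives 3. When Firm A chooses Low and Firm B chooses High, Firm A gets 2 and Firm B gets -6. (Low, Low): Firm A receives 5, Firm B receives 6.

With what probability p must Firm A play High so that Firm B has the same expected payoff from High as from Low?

For Firm B to be willing to mix, Firm B must be indifferent between High and Low, which pins down Firm A's mix.
  Firm B's payoff from High: p·3 + (1−p)·(-6) = 9p - 6
  Firm B's payoff from Low: p·(-7) + (1−p)·6 = -13p + 6
  9p - 6 = -13p + 6  ⇒  22p = 12  ⇒  p = 6/11.

p = 6/11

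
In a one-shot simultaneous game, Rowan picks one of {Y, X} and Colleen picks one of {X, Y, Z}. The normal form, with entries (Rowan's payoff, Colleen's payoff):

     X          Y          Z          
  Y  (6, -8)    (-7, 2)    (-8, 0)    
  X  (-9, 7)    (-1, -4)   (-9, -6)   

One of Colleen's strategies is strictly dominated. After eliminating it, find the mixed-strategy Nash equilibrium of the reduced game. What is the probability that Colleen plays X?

q = 2/7

Colleen's strategy Z is strictly dominated by Y: 2 > 0 and -4 > -6. Eliminate Z.
Rowan's indifference between Y and X determines Colleen's mixing probability q:
  Rowan's payoff from Y: q·6 + (1−q)·(-7) = 13q - 7
  Rowan's payoff from X: q·(-9) + (1−q)·(-1) = -8q - 1
  13q - 7 = -8q - 1  ⇒  21q = 6  ⇒  q = 2/7.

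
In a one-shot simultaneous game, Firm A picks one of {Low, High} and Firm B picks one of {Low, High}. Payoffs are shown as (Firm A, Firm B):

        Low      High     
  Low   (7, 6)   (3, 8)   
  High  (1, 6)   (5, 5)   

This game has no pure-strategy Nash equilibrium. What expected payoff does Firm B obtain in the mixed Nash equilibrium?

In a mixed equilibrium Firm B is indifferent between Low and High; this condition fixes p.
  Firm B's payoff from Low: p·6 + (1−p)·6 = 6
  Firm B's payoff from High: p·8 + (1−p)·5 = 3p + 5
  6 = 3p + 5  ⇒  -3p = -1  ⇒  p = 1/3.
At equilibrium Firm B is indifferent across columns, so Firm B's payoff equals the payoff from Low: (1/3)·6 + (2/3)·6 = 6.

6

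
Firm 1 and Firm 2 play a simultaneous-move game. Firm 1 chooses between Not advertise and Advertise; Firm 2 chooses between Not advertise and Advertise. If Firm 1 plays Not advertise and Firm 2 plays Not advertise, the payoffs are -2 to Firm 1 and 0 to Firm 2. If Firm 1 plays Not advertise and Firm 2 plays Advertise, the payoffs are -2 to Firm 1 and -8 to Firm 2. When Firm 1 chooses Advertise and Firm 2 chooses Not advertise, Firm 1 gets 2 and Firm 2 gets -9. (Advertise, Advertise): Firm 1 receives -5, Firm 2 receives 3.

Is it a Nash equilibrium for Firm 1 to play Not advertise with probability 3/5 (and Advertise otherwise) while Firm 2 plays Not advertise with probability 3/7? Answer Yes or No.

Yes

Check Firm 2's indifference given Firm 1's mix p = 3/5:
  payoff from Not advertise = -18/5; payoff from Advertise = -18/5 — equal.
Check Firm 1's indifference given Firm 2's mix q = 3/7:
  payoff from Not advertise = -2; payoff from Advertise = -2 — equal.
Both players are indifferent, so neither can profitably deviate.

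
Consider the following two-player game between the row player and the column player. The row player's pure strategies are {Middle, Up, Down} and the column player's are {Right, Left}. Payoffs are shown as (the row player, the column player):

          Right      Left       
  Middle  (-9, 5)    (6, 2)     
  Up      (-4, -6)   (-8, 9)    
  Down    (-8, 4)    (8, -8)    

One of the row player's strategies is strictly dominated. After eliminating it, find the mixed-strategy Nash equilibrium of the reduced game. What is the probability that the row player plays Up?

p = 4/9

The row player's strategy Middle is strictly dominated by Down: -8 > -9 and 8 > 6. Eliminate Middle.
In a mixed equilibrium the column player is indifferent between Right and Left; this condition fixes p.
  the column player's payoff to Right: p·(-6) + (1−p)·4 = -10p + 4
  the column player's payoff to Left: p·9 + (1−p)·(-8) = 17p - 8
  -10p + 4 = 17p - 8  ⇒  -27p = -12  ⇒  p = 4/9.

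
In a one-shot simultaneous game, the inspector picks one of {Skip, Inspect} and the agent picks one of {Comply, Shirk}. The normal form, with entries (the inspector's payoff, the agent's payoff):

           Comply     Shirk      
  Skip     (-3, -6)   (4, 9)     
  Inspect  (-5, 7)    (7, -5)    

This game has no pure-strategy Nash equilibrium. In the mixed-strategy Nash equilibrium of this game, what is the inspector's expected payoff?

-1/5

In a mixed equilibrium the inspector is indifferent between Skip and Inspect; this condition fixes q.
  the inspector's payoff from Skip: q·(-3) + (1−q)·4 = -7q + 4
  the inspector's payoff from Inspect: q·(-5) + (1−q)·7 = -12q + 7
  -7q + 4 = -12q + 7  ⇒  5q = 3  ⇒  q = 3/5.
At equilibrium the inspector is indifferent across rows, so the inspector's payoff equals the payoff from Skip: (3/5)·(-3) + (2/5)·4 = -1/5.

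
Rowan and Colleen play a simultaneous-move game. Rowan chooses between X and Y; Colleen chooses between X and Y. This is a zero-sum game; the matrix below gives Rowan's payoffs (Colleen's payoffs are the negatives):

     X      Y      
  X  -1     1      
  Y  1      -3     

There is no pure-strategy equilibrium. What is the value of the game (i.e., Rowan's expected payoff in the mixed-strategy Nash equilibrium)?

v = -1/3

In a mixed equilibrium Rowan is indifferent between X and Y; this condition fixes q.
  Rowan's payoff from X: q·(-1) + (1−q)·1 = -2q + 1
  Rowan's payoff from Y: q·1 + (1−q)·(-3) = 4q - 3
  -2q + 1 = 4q - 3  ⇒  -6q = -4  ⇒  q = 2/3.
The value is Rowan's expected payoff against this mix (using X): (2/3)·(-1) + (1/3)·1 = -1/3.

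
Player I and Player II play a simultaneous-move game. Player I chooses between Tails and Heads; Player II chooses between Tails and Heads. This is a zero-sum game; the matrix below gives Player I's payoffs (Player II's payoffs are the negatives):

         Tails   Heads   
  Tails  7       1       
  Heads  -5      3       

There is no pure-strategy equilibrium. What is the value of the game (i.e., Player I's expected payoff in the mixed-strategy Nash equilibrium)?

Player I's indifference between Tails and Heads determines Player II's mixing probability q:
  Player I's expected payoff from Tails: q·7 + (1−q)·1 = 6q + 1
  Player I's expected payoff from Heads: q·(-5) + (1−q)·3 = -8q + 3
  6q + 1 = -8q + 3  ⇒  14q = 2  ⇒  q = 1/7.
The value is Player I's expected payoff against this mix (using Tails): (1/7)·7 + (6/7)·1 = 13/7.

v = 13/7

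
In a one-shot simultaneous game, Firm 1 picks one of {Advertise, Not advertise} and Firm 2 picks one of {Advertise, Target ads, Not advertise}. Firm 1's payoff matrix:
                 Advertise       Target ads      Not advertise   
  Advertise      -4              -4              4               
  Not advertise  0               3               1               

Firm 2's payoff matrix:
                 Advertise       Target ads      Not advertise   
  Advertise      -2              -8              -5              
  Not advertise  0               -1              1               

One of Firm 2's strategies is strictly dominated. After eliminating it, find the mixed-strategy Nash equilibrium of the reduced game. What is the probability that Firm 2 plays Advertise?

q = 3/7

Firm 2's strategy Target ads is strictly dominated by Not advertise: -5 > -8 and 1 > -1. Eliminate Target ads.
Firm 2's mix must leave Firm 1 indifferent between Advertise and Not advertise.
  Firm 1's payoff from Advertise: q·(-4) + (1−q)·4 = -8q + 4
  Firm 1's payoff from Not advertise: q·0 + (1−q)·1 = -q + 1
  -8q + 4 = -q + 1  ⇒  -7q = -3  ⇒  q = 3/7.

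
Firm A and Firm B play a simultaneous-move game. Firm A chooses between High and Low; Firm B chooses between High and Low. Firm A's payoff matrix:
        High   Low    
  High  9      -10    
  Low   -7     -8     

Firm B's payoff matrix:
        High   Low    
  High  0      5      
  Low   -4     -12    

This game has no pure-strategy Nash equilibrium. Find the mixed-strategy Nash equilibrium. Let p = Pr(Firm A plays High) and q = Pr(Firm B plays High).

p = 8/13, q = 1/9

Set Firm B's expected payoff from High equal to that from Low:
  Firm B's payoff to High: p·0 + (1−p)·(-4) = 4p - 4
  Firm B's payoff to Low: p·5 + (1−p)·(-12) = 17p - 12
  4p - 4 = 17p - 12  ⇒  -13p = -8  ⇒  p = 8/13.
For Firm A to be willing to mix, Firm A must be indifferent between High and Low, which pins down Firm B's mix.
  Firm A's payoff to High: q·9 + (1−q)·(-10) = 19q - 10
  Firm A's payoff to Low: q·(-7) + (1−q)·(-8) = q - 8
  19q - 10 = q - 8  ⇒  18q = 2  ⇒  q = 1/9.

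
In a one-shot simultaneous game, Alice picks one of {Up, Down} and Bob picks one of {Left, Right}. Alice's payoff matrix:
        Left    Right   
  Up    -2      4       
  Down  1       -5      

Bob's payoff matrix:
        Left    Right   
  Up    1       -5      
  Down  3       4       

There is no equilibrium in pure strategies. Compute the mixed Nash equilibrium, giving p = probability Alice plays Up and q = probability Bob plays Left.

p = 1/7, q = 3/4

Alice's mix must leave Bob indifferent between Left and Right.
  Bob's payoff to Left: p·1 + (1−p)·3 = -2p + 3
  Bob's payoff to Right: p·(-5) + (1−p)·4 = -9p + 4
  -2p + 3 = -9p + 4  ⇒  7p = 1  ⇒  p = 1/7.
Alice's indifference between Up and Down determines Bob's mixing probability q:
  Alice's payoff from Up: q·(-2) + (1−q)·4 = -6q + 4
  Alice's payoff from Down: q·1 + (1−q)·(-5) = 6q - 5
  -6q + 4 = 6q - 5  ⇒  -12q = -9  ⇒  q = 3/4.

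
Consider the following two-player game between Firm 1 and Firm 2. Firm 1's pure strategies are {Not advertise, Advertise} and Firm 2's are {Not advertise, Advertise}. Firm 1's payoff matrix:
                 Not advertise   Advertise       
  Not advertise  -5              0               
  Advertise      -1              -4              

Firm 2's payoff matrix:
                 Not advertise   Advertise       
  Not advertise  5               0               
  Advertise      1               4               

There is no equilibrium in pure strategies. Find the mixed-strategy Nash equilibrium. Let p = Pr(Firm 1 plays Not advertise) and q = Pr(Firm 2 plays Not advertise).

Firm 2's indifference between Not advertise and Advertise determines Firm 1's mixing probability p:
  Firm 2's payoff from Not advertise: p·5 + (1−p)·1 = 4p + 1
  Firm 2's payoff from Advertise: p·0 + (1−p)·4 = -4p + 4
  4p + 1 = -4p + 4  ⇒  8p = 3  ⇒  p = 3/8.
Firm 2's mix must leave Firm 1 indifferent between Not advertise and Advertise.
  Firm 1's payoff to Not advertise: q·(-5) + (1−q)·0 = -5q
  Firm 1's payoff to Advertise: q·(-1) + (1−q)·(-4) = 3q - 4
  -5q = 3q - 4  ⇒  -8q = -4  ⇒  q = 1/2.

p = 3/8, q = 1/2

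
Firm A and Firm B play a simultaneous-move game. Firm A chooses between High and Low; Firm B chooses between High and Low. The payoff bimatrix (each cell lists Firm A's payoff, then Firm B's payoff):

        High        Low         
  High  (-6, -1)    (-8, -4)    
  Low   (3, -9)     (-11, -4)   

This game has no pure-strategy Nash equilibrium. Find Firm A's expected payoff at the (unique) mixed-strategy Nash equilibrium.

For Firm A to be willing to mix, Firm A must be indifferent between High and Low, which pins down Firm B's mix.
  Firm A's payoff to High: q·(-6) + (1−q)·(-8) = 2q - 8
  Firm A's payoff to Low: q·3 + (1−q)·(-11) = 14q - 11
  2q - 8 = 14q - 11  ⇒  -12q = -3  ⇒  q = 1/4.
At equilibrium Firm A is indifferent across rows, so Firm A's payoff equals the payoff from High: (1/4)·(-6) + (3/4)·(-8) = -15/2.

-15/2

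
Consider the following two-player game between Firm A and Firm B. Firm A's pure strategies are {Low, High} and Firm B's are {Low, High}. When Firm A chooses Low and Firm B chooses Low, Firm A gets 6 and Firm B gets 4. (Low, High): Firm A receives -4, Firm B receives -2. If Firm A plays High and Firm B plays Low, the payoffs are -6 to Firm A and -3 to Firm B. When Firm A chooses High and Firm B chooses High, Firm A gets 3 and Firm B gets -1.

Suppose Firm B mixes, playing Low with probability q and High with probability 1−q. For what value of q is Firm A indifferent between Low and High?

For Firm A to be willing to mix, Firm A must be indifferent between Low and High, which pins down Firm B's mix.
  Firm A's payoff from Low: q·6 + (1−q)·(-4) = 10q - 4
  Firm A's payoff from High: q·(-6) + (1−q)·3 = -9q + 3
  10q - 4 = -9q + 3  ⇒  19q = 7  ⇒  q = 7/19.

q = 7/19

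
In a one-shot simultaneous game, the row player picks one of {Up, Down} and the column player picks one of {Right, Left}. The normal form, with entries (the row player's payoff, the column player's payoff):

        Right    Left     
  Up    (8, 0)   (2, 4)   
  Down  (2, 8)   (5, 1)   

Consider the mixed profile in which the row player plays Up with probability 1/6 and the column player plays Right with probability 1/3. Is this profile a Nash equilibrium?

No

Given the row player's mix p = 1/6, the column player's payoff from Right is 20/3 but from Left is 3/2. The column player strictly prefers Right, so the column player would not mix.
So the proposed profile is not a Nash equilibrium.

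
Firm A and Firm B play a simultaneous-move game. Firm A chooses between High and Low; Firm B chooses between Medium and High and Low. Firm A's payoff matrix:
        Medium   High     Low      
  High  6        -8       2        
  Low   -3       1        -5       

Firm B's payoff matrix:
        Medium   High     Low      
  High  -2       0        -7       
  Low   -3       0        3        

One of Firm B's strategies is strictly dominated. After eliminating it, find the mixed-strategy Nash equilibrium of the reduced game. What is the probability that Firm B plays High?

Firm B's strategy Medium is strictly dominated by High: 0 > -2 and 0 > -3. Eliminate Medium.
Set Firm A's expected payoff from High equal to that from Low:
  Firm A's payoff to High: q·(-8) + (1−q)·2 = -10q + 2
  Firm A's payoff to Low: q·1 + (1−q)·(-5) = 6q - 5
  -10q + 2 = 6q - 5  ⇒  -16q = -7  ⇒  q = 7/16.

q = 7/16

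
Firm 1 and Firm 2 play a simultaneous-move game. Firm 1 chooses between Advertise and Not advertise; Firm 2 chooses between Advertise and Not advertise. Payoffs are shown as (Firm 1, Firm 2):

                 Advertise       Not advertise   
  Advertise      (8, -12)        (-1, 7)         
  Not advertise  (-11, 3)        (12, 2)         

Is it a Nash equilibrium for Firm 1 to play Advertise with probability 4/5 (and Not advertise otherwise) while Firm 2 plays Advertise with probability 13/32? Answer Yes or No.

Given Firm 1's mix p = 4/5, Firm 2's payoff from Advertise is -9 but from Not advertise is 6. Firm 2 strictly prefers Not advertise, so Firm 2 would not mix.
So the proposed profile is not a Nash equilibrium.

No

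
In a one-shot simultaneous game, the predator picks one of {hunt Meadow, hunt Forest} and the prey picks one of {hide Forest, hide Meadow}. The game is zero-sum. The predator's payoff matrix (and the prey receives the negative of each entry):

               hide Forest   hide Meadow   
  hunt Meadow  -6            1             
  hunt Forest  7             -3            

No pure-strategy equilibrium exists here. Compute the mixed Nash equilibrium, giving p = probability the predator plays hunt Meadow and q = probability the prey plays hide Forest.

p = 10/17, q = 4/17

The prey's indifference between hide Forest and hide Meadow determines the predator's mixing probability p:
  the prey's payoff from hide Forest: p·6 + (1−p)·(-7) = 13p - 7
  the prey's payoff from hide Meadow: p·(-1) + (1−p)·3 = -4p + 3
  13p - 7 = -4p + 3  ⇒  17p = 10  ⇒  p = 10/17.
The prey's mix must leave the predator indifferent between hunt Meadow and hunt Forest.
  the predator's expected payoff from hunt Meadow: q·(-6) + (1−q)·1 = -7q + 1
  the predator's expected payoff from hunt Forest: q·7 + (1−q)·(-3) = 10q - 3
  -7q + 1 = 10q - 3  ⇒  -17q = -4  ⇒  q = 4/17.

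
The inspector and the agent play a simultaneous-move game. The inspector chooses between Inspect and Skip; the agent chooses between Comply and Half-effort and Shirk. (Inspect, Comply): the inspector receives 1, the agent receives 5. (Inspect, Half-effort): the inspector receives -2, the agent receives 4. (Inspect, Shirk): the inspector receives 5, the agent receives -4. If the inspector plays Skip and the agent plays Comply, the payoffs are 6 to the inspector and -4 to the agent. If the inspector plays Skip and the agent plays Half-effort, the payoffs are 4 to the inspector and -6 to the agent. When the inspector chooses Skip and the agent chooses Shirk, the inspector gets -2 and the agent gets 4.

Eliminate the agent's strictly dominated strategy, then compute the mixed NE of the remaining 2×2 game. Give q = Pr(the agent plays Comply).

q = 7/12

The agent's strategy Half-effort is strictly dominated by Comply: 5 > 4 and -4 > -6. Eliminate Half-effort.
The agent's mix must leave the inspector indifferent between Inspect and Skip.
  the inspector's expected payoff from Inspect: q·1 + (1−q)·5 = -4q + 5
  the inspector's expected payoff from Skip: q·6 + (1−q)·(-2) = 8q - 2
  -4q + 5 = 8q - 2  ⇒  -12q = -7  ⇒  q = 7/12.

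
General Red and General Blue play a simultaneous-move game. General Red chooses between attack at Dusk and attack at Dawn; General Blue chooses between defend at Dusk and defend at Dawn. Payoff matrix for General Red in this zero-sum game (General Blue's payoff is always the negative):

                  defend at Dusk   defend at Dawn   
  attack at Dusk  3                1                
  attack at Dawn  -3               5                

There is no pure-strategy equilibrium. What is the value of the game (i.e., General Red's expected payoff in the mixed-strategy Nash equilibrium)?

Set General Red's expected payoff from attack at Dusk equal to that from attack at Dawn:
  General Red's payoff from attack at Dusk: q·3 + (1−q)·1 = 2q + 1
  General Red's payoff from attack at Dawn: q·(-3) + (1−q)·5 = -8q + 5
  2q + 1 = -8q + 5  ⇒  10q = 4  ⇒  q = 2/5.
The value is General Red's expected payoff against this mix (using attack at Dusk): (2/5)·3 + (3/5)·1 = 9/5.

v = 9/5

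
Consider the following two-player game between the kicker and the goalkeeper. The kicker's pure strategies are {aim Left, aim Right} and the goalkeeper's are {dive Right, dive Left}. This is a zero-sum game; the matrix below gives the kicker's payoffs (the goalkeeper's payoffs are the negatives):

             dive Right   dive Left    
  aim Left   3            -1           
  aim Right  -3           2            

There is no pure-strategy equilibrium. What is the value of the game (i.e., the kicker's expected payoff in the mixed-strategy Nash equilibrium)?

v = 1/3

The kicker's indifference between aim Left and aim Right determines the goalkeeper's mixing probability q:
  the kicker's payoff to aim Left: q·3 + (1−q)·(-1) = 4q - 1
  the kicker's payoff to aim Right: q·(-3) + (1−q)·2 = -5q + 2
  4q - 1 = -5q + 2  ⇒  9q = 3  ⇒  q = 1/3.
The value is the kicker's expected payoff against this mix (using aim Left): (1/3)·3 + (2/3)·(-1) = 1/3.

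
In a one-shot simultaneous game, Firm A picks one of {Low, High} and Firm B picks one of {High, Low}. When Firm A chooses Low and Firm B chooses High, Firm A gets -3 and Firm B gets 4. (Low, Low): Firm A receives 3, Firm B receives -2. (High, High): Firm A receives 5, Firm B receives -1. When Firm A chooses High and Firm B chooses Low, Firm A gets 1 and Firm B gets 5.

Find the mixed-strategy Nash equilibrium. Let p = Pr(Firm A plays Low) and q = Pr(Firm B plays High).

p = 1/2, q = 1/5

Firm B's indifference between High and Low determines Firm A's mixing probability p:
  Firm B's payoff from High: p·4 + (1−p)·(-1) = 5p - 1
  Firm B's payoff from Low: p·(-2) + (1−p)·5 = -7p + 5
  5p - 1 = -7p + 5  ⇒  12p = 6  ⇒  p = 1/2.
For Firm A to be willing to mix, Firm A must be indifferent between Low and High, which pins down Firm B's mix.
  Firm A's expected payoff from Low: q·(-3) + (1−q)·3 = -6q + 3
  Firm A's expected payoff from High: q·5 + (1−q)·1 = 4q + 1
  -6q + 3 = 4q + 1  ⇒  -10q = -2  ⇒  q = 1/5.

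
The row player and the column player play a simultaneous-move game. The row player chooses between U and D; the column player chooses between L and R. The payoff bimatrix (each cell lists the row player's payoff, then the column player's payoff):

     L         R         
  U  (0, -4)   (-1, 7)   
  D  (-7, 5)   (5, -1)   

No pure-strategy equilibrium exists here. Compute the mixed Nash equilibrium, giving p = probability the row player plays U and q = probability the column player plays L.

p = 6/17, q = 6/13

Set the column player's expected payoff from L equal to that from R:
  the column player's expected payoff from L: p·(-4) + (1−p)·5 = -9p + 5
  the column player's expected payoff from R: p·7 + (1−p)·(-1) = 8p - 1
  -9p + 5 = 8p - 1  ⇒  -17p = -6  ⇒  p = 6/17.
For the row player to be willing to mix, the row player must be indifferent between U and D, which pins down the column player's mix.
  the row player's payoff to U: q·0 + (1−q)·(-1) = q - 1
  the row player's payoff to D: q·(-7) + (1−q)·5 = -12q + 5
  q - 1 = -12q + 5  ⇒  13q = 6  ⇒  q = 6/13.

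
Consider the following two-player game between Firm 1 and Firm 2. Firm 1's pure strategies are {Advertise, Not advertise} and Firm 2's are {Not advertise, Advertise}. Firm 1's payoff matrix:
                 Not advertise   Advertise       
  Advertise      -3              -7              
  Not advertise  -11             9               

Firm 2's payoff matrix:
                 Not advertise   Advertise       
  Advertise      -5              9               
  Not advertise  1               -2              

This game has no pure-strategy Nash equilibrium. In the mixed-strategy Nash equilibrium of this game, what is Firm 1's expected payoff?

Firm 1's indifference between Advertise and Not advertise determines Firm 2's mixing probability q:
  Firm 1's payoff to Advertise: q·(-3) + (1−q)·(-7) = 4q - 7
  Firm 1's payoff to Not advertise: q·(-11) + (1−q)·9 = -20q + 9
  4q - 7 = -20q + 9  ⇒  24q = 16  ⇒  q = 2/3.
At equilibrium Firm 1 is indifferent across rows, so Firm 1's payoff equals the payoff from Advertise: (2/3)·(-3) + (1/3)·(-7) = -13/3.

-13/3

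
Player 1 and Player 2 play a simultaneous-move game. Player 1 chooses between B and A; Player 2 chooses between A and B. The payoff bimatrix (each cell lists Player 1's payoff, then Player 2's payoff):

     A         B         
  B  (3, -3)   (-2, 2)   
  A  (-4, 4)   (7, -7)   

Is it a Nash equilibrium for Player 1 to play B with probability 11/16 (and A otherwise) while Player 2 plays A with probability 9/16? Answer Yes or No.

Yes

Check Player 2's indifference given Player 1's mix p = 11/16:
  payoff from A = -13/16; payoff from B = -13/16 — equal.
Check Player 1's indifference given Player 2's mix q = 9/16:
  payoff from B = 13/16; payoff from A = 13/16 — equal.
Both players are indifferent, so neither can profitably deviate.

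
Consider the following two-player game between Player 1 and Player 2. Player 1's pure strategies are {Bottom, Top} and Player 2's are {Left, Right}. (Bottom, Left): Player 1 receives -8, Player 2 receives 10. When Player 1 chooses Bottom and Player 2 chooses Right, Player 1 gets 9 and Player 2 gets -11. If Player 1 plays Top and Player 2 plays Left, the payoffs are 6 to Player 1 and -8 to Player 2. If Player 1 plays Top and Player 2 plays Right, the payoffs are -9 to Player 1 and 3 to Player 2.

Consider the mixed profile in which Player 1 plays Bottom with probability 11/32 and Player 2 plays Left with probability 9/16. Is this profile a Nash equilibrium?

Check Player 2's indifference given Player 1's mix p = 11/32:
  payoff from Left = -29/16; payoff from Right = -29/16 — equal.
Check Player 1's indifference given Player 2's mix q = 9/16:
  payoff from Bottom = -9/16; payoff from Top = -9/16 — equal.
Both players are indifferent, so neither can profitably deviate.

Yes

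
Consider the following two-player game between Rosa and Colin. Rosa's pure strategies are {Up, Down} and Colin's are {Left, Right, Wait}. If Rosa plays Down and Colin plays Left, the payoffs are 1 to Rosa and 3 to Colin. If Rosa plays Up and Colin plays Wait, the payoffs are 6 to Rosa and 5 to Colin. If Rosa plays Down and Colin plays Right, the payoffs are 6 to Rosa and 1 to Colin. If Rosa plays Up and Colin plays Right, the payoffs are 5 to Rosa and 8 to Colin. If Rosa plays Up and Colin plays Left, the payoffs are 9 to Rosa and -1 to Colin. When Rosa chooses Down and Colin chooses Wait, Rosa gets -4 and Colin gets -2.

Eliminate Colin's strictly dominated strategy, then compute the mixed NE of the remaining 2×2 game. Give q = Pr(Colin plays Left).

Colin's strategy Wait is strictly dominated by Right: 8 > 5 and 1 > -2. Eliminate Wait.
Colin's mix must leave Rosa indifferent between Up and Down.
  Rosa's payoff to Up: q·9 + (1−q)·5 = 4q + 5
  Rosa's payoff to Down: q·1 + (1−q)·6 = -5q + 6
  4q + 5 = -5q + 6  ⇒  9q = 1  ⇒  q = 1/9.

q = 1/9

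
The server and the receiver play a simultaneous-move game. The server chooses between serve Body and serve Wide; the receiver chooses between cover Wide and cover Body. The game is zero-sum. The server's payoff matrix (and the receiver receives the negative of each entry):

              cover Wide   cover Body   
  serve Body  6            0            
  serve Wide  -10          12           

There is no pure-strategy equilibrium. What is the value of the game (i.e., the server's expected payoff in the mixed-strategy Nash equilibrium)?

v = 18/7

The server's indifference between serve Body and serve Wide determines the receiver's mixing probability q:
  the server's expected payoff from serve Body: q·6 + (1−q)·0 = 6q
  the server's expected payoff from serve Wide: q·(-10) + (1−q)·12 = -22q + 12
  6q = -22q + 12  ⇒  28q = 12  ⇒  q = 3/7.
The value is the server's expected payoff against this mix (using serve Body): (3/7)·6 + (4/7)·0 = 18/7.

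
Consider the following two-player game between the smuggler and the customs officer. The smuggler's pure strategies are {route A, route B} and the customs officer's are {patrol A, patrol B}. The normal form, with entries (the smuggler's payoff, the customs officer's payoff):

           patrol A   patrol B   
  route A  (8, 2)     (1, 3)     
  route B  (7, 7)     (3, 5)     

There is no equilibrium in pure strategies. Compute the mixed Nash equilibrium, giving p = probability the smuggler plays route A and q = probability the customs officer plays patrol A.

In a mixed equilibrium the customs officer is indifferent between patrol A and patrol B; this condition fixes p.
  the customs officer's payoff to patrol A: p·2 + (1−p)·7 = -5p + 7
  the customs officer's payoff to patrol B: p·3 + (1−p)·5 = -2p + 5
  -5p + 7 = -2p + 5  ⇒  -3p = -2  ⇒  p = 2/3.
The smuggler's indifference between route A and route B determines the customs officer's mixing probability q:
  the smuggler's expected payoff from route A: q·8 + (1−q)·1 = 7q + 1
  the smuggler's expected payoff from route B: q·7 + (1−q)·3 = 4q + 3
  7q + 1 = 4q + 3  ⇒  3q = 2  ⇒  q = 2/3.

p = 2/3, q = 2/3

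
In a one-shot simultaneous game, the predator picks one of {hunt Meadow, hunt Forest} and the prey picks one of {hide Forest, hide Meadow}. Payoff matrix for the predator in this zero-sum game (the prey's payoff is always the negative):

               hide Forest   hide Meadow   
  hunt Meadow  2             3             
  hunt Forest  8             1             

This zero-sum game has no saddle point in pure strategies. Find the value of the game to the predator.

The predator's indifference between hunt Meadow and hunt Forest determines the prey's mixing probability q:
  the predator's payoff from hunt Meadow: q·2 + (1−q)·3 = -q + 3
  the predator's payoff from hunt Forest: q·8 + (1−q)·1 = 7q + 1
  -q + 3 = 7q + 1  ⇒  -8q = -2  ⇒  q = 1/4.
The value is the predator's expected payoff against this mix (using hunt Meadow): (1/4)·2 + (3/4)·3 = 11/4.

v = 11/4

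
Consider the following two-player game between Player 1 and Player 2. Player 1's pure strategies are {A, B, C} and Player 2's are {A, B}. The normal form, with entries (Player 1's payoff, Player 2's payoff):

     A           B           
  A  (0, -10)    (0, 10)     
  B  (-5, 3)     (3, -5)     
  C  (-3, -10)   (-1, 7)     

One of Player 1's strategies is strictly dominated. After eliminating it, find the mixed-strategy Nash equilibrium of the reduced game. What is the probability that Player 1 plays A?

p = 2/7

Player 1's strategy C is strictly dominated by A: 0 > -3 and 0 > -1. Eliminate C.
Player 2's indifference between A and B determines Player 1's mixing probability p:
  Player 2's expected payoff from A: p·(-10) + (1−p)·3 = -13p + 3
  Player 2's expected payoff from B: p·10 + (1−p)·(-5) = 15p - 5
  -13p + 3 = 15p - 5  ⇒  -28p = -8  ⇒  p = 2/7.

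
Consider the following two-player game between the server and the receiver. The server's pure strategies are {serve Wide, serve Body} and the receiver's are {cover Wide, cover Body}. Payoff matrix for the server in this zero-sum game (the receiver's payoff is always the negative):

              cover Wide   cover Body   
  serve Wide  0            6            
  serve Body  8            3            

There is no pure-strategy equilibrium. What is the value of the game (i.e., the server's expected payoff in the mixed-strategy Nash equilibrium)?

In a mixed equilibrium the server is indifferent between serve Wide and serve Body; this condition fixes q.
  the server's expected payoff from serve Wide: q·0 + (1−q)·6 = -6q + 6
  the server's expected payoff from serve Body: q·8 + (1−q)·3 = 5q + 3
  -6q + 6 = 5q + 3  ⇒  -11q = -3  ⇒  q = 3/11.
The value is the server's expected payoff against this mix (using serve Wide): (3/11)·0 + (8/11)·6 = 48/11.

v = 48/11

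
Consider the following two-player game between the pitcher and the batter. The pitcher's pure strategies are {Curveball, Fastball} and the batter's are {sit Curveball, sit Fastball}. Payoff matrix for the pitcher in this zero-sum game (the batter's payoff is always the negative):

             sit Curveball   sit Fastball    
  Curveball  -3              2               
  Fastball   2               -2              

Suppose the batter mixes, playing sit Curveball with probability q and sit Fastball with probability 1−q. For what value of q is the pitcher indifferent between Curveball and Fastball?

q = 4/9

The batter's mix must leave the pitcher indifferent between Curveball and Fastball.
  the pitcher's expected payoff from Curveball: q·(-3) + (1−q)·2 = -5q + 2
  the pitcher's expected payoff from Fastball: q·2 + (1−q)·(-2) = 4q - 2
  -5q + 2 = 4q - 2  ⇒  -9q = -4  ⇒  q = 4/9.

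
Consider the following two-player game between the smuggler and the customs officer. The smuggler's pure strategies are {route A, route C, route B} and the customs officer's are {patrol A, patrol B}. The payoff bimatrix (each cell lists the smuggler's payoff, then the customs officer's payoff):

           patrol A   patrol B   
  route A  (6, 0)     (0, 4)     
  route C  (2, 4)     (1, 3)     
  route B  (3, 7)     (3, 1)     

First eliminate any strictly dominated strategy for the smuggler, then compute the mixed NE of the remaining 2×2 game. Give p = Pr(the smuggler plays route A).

The smuggler's strategy route C is strictly dominated by route B: 3 > 2 and 3 > 1. Eliminate route C.
For the customs officer to be willing to mix, the customs officer must be indifferent between patrol A and patrol B, which pins down the smuggler's mix.
  the customs officer's expected payoff from patrol A: p·0 + (1−p)·7 = -7p + 7
  the customs officer's expected payoff from patrol B: p·4 + (1−p)·1 = 3p + 1
  -7p + 7 = 3p + 1  ⇒  -10p = -6  ⇒  p = 3/5.

p = 3/5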